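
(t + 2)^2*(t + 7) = t^3 + 11*t^2 + 32*t + 28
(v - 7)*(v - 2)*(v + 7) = v^3 - 2*v^2 - 49*v + 98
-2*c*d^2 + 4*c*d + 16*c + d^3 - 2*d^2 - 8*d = (-2*c + d)*(d - 4)*(d + 2)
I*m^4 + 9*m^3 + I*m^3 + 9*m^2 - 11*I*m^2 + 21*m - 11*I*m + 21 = (m - 7*I)*(m - 3*I)*(m + I)*(I*m + I)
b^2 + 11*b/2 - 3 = (b - 1/2)*(b + 6)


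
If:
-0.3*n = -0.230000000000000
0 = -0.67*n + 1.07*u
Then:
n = 0.77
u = 0.48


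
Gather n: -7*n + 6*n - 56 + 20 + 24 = -n - 12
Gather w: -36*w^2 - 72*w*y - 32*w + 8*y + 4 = -36*w^2 + w*(-72*y - 32) + 8*y + 4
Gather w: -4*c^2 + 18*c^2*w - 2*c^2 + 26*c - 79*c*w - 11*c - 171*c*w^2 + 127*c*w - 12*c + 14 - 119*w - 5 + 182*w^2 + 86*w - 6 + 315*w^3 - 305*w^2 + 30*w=-6*c^2 + 3*c + 315*w^3 + w^2*(-171*c - 123) + w*(18*c^2 + 48*c - 3) + 3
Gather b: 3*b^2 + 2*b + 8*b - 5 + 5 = 3*b^2 + 10*b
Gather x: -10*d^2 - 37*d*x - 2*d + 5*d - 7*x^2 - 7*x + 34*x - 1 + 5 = -10*d^2 + 3*d - 7*x^2 + x*(27 - 37*d) + 4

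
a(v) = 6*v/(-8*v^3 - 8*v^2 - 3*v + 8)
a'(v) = 6*v*(24*v^2 + 16*v + 3)/(-8*v^3 - 8*v^2 - 3*v + 8)^2 + 6/(-8*v^3 - 8*v^2 - 3*v + 8)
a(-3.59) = -0.08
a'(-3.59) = -0.05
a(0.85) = -0.97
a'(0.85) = 5.15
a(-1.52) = -0.41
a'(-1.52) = -0.36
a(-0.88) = -0.53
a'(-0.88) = 0.20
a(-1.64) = -0.37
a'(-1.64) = -0.35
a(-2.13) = -0.23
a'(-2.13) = -0.22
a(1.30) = -0.29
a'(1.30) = 0.47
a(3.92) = -0.04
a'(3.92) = 0.02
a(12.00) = 0.00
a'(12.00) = 0.00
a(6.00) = -0.02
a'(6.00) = 0.01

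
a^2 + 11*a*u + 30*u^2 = (a + 5*u)*(a + 6*u)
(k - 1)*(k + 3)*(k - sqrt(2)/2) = k^3 - sqrt(2)*k^2/2 + 2*k^2 - 3*k - sqrt(2)*k + 3*sqrt(2)/2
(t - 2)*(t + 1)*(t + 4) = t^3 + 3*t^2 - 6*t - 8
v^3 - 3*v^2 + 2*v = v*(v - 2)*(v - 1)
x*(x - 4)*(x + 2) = x^3 - 2*x^2 - 8*x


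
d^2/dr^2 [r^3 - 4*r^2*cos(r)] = 4*r^2*cos(r) + 16*r*sin(r) + 6*r - 8*cos(r)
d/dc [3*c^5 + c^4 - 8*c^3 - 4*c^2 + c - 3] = 15*c^4 + 4*c^3 - 24*c^2 - 8*c + 1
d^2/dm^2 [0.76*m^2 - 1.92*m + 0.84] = 1.52000000000000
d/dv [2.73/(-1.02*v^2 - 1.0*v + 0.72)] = (5.5692*v + 2.73)/(1.02*v^2 + 1.0*v - 0.72)^2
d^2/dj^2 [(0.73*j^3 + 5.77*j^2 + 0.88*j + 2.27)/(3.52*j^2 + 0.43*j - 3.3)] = (-1.4210854715202e-14*j^5 + 21.569474*j^3 + 564.687948*j^2 + 129.645912*j + 181.744126)/(43.614208*j^6 + 15.983616*j^5 - 120.712416*j^4 - 29.889773*j^3 + 113.16789*j^2 + 14.0481*j - 35.937)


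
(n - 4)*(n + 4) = n^2 - 16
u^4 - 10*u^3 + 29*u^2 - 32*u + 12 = (u - 6)*(u - 2)*(u - 1)^2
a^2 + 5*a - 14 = (a - 2)*(a + 7)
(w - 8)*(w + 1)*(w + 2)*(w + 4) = w^4 - w^3 - 42*w^2 - 104*w - 64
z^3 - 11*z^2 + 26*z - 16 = (z - 8)*(z - 2)*(z - 1)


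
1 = 1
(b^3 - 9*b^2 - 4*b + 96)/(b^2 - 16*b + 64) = (b^2 - b - 12)/(b - 8)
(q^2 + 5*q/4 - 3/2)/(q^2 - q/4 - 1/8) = 2*(-4*q^2 - 5*q + 6)/(-8*q^2 + 2*q + 1)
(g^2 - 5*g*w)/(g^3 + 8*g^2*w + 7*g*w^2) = (g - 5*w)/(g^2 + 8*g*w + 7*w^2)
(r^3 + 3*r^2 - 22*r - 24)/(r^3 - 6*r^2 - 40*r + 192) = (r + 1)/(r - 8)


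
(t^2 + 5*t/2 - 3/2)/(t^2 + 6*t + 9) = (t - 1/2)/(t + 3)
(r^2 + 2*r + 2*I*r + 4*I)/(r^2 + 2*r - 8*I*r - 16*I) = (r + 2*I)/(r - 8*I)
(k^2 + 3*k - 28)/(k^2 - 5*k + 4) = (k + 7)/(k - 1)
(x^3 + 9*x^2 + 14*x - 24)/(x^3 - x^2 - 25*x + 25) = (x^2 + 10*x + 24)/(x^2 - 25)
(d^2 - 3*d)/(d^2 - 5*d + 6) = d/(d - 2)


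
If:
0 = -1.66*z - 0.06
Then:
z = -0.04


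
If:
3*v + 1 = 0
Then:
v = -1/3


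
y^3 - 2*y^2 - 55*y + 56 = (y - 8)*(y - 1)*(y + 7)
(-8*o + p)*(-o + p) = 8*o^2 - 9*o*p + p^2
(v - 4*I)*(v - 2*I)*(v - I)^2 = v^4 - 8*I*v^3 - 21*v^2 + 22*I*v + 8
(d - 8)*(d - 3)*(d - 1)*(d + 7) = d^4 - 5*d^3 - 49*d^2 + 221*d - 168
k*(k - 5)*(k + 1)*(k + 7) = k^4 + 3*k^3 - 33*k^2 - 35*k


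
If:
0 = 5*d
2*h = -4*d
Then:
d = 0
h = 0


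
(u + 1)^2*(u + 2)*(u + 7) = u^4 + 11*u^3 + 33*u^2 + 37*u + 14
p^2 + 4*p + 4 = (p + 2)^2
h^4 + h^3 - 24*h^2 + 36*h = h*(h - 3)*(h - 2)*(h + 6)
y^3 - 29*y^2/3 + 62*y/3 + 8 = (y - 6)*(y - 4)*(y + 1/3)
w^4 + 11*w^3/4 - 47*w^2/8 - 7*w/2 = w*(w - 7/4)*(w + 1/2)*(w + 4)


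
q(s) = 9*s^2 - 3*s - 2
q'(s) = 18*s - 3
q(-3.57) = 123.41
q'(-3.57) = -67.26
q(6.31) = 337.41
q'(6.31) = 110.58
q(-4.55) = 197.97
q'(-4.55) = -84.90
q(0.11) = -2.22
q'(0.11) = -1.02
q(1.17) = 6.81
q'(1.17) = 18.06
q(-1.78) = 31.86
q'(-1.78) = -35.04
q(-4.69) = 210.03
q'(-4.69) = -87.42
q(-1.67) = 28.11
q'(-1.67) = -33.06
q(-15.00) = 2068.00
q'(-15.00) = -273.00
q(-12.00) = 1330.00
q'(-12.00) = -219.00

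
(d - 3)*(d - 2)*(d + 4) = d^3 - d^2 - 14*d + 24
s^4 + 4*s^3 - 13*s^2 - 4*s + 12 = (s - 2)*(s - 1)*(s + 1)*(s + 6)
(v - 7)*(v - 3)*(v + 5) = v^3 - 5*v^2 - 29*v + 105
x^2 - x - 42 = (x - 7)*(x + 6)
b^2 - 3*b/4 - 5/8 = (b - 5/4)*(b + 1/2)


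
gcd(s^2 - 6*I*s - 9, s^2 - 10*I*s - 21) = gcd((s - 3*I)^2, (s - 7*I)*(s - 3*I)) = s - 3*I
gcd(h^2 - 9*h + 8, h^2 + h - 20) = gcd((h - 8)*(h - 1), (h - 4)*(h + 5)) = 1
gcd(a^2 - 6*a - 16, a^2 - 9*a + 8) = a - 8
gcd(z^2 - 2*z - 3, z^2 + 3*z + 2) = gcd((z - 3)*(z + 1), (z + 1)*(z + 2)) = z + 1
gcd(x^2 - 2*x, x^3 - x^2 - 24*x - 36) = 1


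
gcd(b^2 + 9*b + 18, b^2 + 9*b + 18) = b^2 + 9*b + 18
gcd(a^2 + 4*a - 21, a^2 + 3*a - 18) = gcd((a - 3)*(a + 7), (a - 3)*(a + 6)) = a - 3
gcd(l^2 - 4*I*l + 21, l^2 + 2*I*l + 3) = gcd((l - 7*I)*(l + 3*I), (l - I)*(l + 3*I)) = l + 3*I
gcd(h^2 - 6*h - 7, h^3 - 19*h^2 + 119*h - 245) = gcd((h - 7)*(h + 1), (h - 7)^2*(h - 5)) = h - 7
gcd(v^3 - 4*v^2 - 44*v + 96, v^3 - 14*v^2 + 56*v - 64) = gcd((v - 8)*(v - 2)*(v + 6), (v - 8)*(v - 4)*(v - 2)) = v^2 - 10*v + 16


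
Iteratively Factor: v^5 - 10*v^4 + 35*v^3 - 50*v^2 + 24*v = (v - 1)*(v^4 - 9*v^3 + 26*v^2 - 24*v) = (v - 4)*(v - 1)*(v^3 - 5*v^2 + 6*v) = v*(v - 4)*(v - 1)*(v^2 - 5*v + 6) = v*(v - 4)*(v - 3)*(v - 1)*(v - 2)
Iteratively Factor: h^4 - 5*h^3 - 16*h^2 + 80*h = (h - 5)*(h^3 - 16*h) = h*(h - 5)*(h^2 - 16) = h*(h - 5)*(h - 4)*(h + 4)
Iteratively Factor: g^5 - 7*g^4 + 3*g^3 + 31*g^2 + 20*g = (g - 4)*(g^4 - 3*g^3 - 9*g^2 - 5*g) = g*(g - 4)*(g^3 - 3*g^2 - 9*g - 5) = g*(g - 5)*(g - 4)*(g^2 + 2*g + 1) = g*(g - 5)*(g - 4)*(g + 1)*(g + 1)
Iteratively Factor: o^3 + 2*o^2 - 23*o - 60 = (o - 5)*(o^2 + 7*o + 12) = (o - 5)*(o + 4)*(o + 3)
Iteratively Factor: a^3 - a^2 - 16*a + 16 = (a + 4)*(a^2 - 5*a + 4) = (a - 4)*(a + 4)*(a - 1)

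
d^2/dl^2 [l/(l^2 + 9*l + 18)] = 2*(l*(2*l + 9)^2 - 3*(l + 3)*(l^2 + 9*l + 18))/(l^2 + 9*l + 18)^3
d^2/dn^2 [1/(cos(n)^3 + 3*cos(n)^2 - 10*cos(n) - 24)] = ((-37*cos(n) + 24*cos(2*n) + 9*cos(3*n))*(cos(n)^3 + 3*cos(n)^2 - 10*cos(n) - 24)/4 + 2*(3*cos(n)^2 + 6*cos(n) - 10)^2*sin(n)^2)/(cos(n)^3 + 3*cos(n)^2 - 10*cos(n) - 24)^3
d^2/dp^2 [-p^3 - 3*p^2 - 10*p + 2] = -6*p - 6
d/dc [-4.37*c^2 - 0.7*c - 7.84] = -8.74*c - 0.7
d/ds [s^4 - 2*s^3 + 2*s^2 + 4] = 2*s*(2*s^2 - 3*s + 2)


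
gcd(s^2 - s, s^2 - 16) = 1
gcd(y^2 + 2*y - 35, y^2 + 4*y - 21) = y + 7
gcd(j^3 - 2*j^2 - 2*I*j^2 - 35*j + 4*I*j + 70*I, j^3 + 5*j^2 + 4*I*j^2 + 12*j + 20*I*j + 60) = j^2 + j*(5 - 2*I) - 10*I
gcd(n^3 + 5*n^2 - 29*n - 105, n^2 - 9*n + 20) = n - 5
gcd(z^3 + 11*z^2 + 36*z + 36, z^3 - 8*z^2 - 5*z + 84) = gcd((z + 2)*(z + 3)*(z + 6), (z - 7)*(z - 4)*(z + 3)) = z + 3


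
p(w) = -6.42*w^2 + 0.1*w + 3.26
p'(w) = 0.1 - 12.84*w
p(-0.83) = -1.25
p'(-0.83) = 10.76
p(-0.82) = -1.14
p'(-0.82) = 10.63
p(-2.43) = -34.89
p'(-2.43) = 31.30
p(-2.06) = -24.19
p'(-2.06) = 26.55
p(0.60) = 1.01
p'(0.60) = -7.60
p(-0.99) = -3.13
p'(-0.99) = 12.81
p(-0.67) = 0.31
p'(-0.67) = 8.70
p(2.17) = -26.75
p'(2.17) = -27.76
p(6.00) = -227.26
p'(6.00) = -76.94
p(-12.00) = -922.42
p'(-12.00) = 154.18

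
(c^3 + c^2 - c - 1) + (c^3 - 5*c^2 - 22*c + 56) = 2*c^3 - 4*c^2 - 23*c + 55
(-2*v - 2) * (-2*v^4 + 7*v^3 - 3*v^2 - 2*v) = 4*v^5 - 10*v^4 - 8*v^3 + 10*v^2 + 4*v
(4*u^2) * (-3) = -12*u^2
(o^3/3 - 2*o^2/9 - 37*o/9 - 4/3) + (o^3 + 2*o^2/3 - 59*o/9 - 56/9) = 4*o^3/3 + 4*o^2/9 - 32*o/3 - 68/9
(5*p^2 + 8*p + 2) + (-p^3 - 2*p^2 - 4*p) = -p^3 + 3*p^2 + 4*p + 2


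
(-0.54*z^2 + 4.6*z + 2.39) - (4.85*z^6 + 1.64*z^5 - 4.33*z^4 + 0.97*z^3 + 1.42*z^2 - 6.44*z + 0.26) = -4.85*z^6 - 1.64*z^5 + 4.33*z^4 - 0.97*z^3 - 1.96*z^2 + 11.04*z + 2.13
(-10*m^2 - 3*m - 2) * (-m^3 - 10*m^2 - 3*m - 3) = 10*m^5 + 103*m^4 + 62*m^3 + 59*m^2 + 15*m + 6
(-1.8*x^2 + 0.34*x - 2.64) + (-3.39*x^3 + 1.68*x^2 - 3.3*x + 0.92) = -3.39*x^3 - 0.12*x^2 - 2.96*x - 1.72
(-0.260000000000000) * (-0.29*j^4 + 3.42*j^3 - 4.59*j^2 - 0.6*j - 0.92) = 0.0754*j^4 - 0.8892*j^3 + 1.1934*j^2 + 0.156*j + 0.2392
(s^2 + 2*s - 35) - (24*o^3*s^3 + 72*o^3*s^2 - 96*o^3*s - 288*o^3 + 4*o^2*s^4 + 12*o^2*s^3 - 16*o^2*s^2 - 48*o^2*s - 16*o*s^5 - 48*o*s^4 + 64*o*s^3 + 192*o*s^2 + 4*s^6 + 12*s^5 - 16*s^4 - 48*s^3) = -24*o^3*s^3 - 72*o^3*s^2 + 96*o^3*s + 288*o^3 - 4*o^2*s^4 - 12*o^2*s^3 + 16*o^2*s^2 + 48*o^2*s + 16*o*s^5 + 48*o*s^4 - 64*o*s^3 - 192*o*s^2 - 4*s^6 - 12*s^5 + 16*s^4 + 48*s^3 + s^2 + 2*s - 35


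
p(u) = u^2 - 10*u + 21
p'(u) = 2*u - 10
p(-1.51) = 38.38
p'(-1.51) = -13.02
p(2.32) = 3.18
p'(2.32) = -5.36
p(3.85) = -2.68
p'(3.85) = -2.30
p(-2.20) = 47.84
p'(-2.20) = -14.40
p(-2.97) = 59.52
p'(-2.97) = -15.94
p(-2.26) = 48.71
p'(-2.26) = -14.52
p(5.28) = -3.92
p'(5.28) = 0.56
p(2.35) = 3.02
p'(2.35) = -5.30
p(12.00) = 45.00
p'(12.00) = 14.00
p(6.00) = -3.00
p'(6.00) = 2.00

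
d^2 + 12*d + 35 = (d + 5)*(d + 7)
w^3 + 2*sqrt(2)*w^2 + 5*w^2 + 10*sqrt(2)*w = w*(w + 5)*(w + 2*sqrt(2))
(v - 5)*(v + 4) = v^2 - v - 20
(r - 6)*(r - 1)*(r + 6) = r^3 - r^2 - 36*r + 36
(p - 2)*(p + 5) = p^2 + 3*p - 10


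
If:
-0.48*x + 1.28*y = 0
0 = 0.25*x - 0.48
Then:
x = 1.92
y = 0.72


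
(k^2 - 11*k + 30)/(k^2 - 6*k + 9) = (k^2 - 11*k + 30)/(k^2 - 6*k + 9)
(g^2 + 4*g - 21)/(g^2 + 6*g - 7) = (g - 3)/(g - 1)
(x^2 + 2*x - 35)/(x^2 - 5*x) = (x + 7)/x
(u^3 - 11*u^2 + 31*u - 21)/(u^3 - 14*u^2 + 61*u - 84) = (u - 1)/(u - 4)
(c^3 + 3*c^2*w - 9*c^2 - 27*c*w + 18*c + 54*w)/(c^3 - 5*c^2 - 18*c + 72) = (c + 3*w)/(c + 4)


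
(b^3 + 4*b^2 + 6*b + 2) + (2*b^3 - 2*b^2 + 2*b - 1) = 3*b^3 + 2*b^2 + 8*b + 1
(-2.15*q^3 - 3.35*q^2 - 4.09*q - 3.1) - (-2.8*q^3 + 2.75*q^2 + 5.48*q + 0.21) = 0.65*q^3 - 6.1*q^2 - 9.57*q - 3.31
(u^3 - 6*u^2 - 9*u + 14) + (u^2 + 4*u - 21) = u^3 - 5*u^2 - 5*u - 7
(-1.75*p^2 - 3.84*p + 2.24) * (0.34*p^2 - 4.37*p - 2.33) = -0.595*p^4 + 6.3419*p^3 + 21.6199*p^2 - 0.841600000000001*p - 5.2192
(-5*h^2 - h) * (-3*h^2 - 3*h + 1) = 15*h^4 + 18*h^3 - 2*h^2 - h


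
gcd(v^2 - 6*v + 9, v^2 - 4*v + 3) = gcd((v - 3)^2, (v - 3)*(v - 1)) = v - 3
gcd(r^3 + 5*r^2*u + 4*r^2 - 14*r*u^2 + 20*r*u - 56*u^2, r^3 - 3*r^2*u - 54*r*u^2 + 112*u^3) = r^2 + 5*r*u - 14*u^2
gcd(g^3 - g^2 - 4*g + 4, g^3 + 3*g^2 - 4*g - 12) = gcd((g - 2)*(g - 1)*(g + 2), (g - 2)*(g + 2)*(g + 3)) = g^2 - 4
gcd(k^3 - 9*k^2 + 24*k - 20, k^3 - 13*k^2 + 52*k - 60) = k^2 - 7*k + 10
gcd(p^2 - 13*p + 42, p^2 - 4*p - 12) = p - 6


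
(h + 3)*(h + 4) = h^2 + 7*h + 12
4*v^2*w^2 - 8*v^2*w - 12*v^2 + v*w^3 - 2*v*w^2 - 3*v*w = (4*v + w)*(w - 3)*(v*w + v)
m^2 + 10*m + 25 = (m + 5)^2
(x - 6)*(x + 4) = x^2 - 2*x - 24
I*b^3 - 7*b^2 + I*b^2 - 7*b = b*(b + 7*I)*(I*b + I)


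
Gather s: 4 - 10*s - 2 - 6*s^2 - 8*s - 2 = -6*s^2 - 18*s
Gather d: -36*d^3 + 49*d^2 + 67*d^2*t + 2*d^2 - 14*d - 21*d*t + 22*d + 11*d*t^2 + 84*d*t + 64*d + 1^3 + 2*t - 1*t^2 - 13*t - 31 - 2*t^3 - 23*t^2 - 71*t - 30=-36*d^3 + d^2*(67*t + 51) + d*(11*t^2 + 63*t + 72) - 2*t^3 - 24*t^2 - 82*t - 60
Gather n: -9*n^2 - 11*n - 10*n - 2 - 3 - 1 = -9*n^2 - 21*n - 6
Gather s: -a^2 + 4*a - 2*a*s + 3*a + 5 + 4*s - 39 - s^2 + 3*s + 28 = -a^2 + 7*a - s^2 + s*(7 - 2*a) - 6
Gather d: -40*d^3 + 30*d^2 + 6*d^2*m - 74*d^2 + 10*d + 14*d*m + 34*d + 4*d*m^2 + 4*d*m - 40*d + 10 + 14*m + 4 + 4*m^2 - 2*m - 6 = -40*d^3 + d^2*(6*m - 44) + d*(4*m^2 + 18*m + 4) + 4*m^2 + 12*m + 8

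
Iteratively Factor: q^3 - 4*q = (q)*(q^2 - 4) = q*(q - 2)*(q + 2)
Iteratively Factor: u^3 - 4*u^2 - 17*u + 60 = (u + 4)*(u^2 - 8*u + 15) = (u - 3)*(u + 4)*(u - 5)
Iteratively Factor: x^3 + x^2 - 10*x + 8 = (x - 1)*(x^2 + 2*x - 8) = (x - 1)*(x + 4)*(x - 2)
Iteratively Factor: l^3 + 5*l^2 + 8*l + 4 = (l + 2)*(l^2 + 3*l + 2) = (l + 2)^2*(l + 1)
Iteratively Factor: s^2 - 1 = (s - 1)*(s + 1)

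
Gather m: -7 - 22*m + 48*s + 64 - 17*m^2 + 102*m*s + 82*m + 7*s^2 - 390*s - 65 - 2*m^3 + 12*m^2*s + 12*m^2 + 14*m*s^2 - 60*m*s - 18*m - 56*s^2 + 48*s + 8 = -2*m^3 + m^2*(12*s - 5) + m*(14*s^2 + 42*s + 42) - 49*s^2 - 294*s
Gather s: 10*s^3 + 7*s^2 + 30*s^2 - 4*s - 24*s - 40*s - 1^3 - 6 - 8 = 10*s^3 + 37*s^2 - 68*s - 15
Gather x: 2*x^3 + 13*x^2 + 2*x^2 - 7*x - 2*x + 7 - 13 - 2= 2*x^3 + 15*x^2 - 9*x - 8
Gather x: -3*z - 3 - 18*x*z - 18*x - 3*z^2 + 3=x*(-18*z - 18) - 3*z^2 - 3*z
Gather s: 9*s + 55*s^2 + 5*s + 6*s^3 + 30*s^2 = 6*s^3 + 85*s^2 + 14*s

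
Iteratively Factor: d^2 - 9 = (d - 3)*(d + 3)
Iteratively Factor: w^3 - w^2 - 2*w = (w - 2)*(w^2 + w) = w*(w - 2)*(w + 1)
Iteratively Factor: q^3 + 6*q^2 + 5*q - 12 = (q + 3)*(q^2 + 3*q - 4) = (q - 1)*(q + 3)*(q + 4)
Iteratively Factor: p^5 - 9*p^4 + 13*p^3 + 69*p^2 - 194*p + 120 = (p + 3)*(p^4 - 12*p^3 + 49*p^2 - 78*p + 40) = (p - 5)*(p + 3)*(p^3 - 7*p^2 + 14*p - 8) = (p - 5)*(p - 2)*(p + 3)*(p^2 - 5*p + 4) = (p - 5)*(p - 4)*(p - 2)*(p + 3)*(p - 1)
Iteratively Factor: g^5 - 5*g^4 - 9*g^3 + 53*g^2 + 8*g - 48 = (g - 4)*(g^4 - g^3 - 13*g^2 + g + 12) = (g - 4)*(g + 1)*(g^3 - 2*g^2 - 11*g + 12) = (g - 4)*(g + 1)*(g + 3)*(g^2 - 5*g + 4) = (g - 4)*(g - 1)*(g + 1)*(g + 3)*(g - 4)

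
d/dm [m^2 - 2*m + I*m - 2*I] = 2*m - 2 + I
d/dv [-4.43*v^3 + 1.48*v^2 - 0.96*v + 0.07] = -13.29*v^2 + 2.96*v - 0.96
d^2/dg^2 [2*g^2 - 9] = 4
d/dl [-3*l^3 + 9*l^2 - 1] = 9*l*(2 - l)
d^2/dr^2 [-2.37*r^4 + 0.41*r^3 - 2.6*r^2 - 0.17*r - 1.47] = -28.44*r^2 + 2.46*r - 5.2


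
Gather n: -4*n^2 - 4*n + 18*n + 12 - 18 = -4*n^2 + 14*n - 6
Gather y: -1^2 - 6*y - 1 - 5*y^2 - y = -5*y^2 - 7*y - 2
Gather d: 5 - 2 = 3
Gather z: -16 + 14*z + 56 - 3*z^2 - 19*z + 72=-3*z^2 - 5*z + 112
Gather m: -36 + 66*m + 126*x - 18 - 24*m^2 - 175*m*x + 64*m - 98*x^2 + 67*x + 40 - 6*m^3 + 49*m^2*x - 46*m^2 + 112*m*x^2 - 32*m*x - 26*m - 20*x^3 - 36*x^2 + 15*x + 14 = -6*m^3 + m^2*(49*x - 70) + m*(112*x^2 - 207*x + 104) - 20*x^3 - 134*x^2 + 208*x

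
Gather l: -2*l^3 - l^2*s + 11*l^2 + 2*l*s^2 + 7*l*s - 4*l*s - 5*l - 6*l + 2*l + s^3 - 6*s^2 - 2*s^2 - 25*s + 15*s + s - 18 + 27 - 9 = -2*l^3 + l^2*(11 - s) + l*(2*s^2 + 3*s - 9) + s^3 - 8*s^2 - 9*s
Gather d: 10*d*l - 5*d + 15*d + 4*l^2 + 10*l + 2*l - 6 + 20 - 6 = d*(10*l + 10) + 4*l^2 + 12*l + 8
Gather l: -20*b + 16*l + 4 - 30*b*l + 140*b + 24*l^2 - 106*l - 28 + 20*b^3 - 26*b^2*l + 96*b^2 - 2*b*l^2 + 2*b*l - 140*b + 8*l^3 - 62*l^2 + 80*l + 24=20*b^3 + 96*b^2 - 20*b + 8*l^3 + l^2*(-2*b - 38) + l*(-26*b^2 - 28*b - 10)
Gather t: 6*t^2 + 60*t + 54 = 6*t^2 + 60*t + 54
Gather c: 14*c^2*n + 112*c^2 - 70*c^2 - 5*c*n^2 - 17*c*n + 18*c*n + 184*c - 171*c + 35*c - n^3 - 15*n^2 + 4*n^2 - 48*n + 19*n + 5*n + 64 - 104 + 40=c^2*(14*n + 42) + c*(-5*n^2 + n + 48) - n^3 - 11*n^2 - 24*n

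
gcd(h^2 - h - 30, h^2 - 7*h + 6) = h - 6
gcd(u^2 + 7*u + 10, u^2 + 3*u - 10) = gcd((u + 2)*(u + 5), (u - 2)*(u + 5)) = u + 5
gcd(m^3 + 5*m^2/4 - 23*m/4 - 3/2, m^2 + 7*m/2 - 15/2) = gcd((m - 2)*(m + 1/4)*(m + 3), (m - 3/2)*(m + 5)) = 1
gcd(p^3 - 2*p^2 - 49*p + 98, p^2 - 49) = p^2 - 49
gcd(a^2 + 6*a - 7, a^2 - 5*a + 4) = a - 1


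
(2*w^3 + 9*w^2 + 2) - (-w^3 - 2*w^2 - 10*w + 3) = 3*w^3 + 11*w^2 + 10*w - 1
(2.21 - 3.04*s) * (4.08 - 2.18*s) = 6.6272*s^2 - 17.221*s + 9.0168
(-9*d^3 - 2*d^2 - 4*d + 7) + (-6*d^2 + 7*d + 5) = -9*d^3 - 8*d^2 + 3*d + 12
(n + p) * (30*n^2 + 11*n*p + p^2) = 30*n^3 + 41*n^2*p + 12*n*p^2 + p^3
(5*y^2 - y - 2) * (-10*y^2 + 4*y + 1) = -50*y^4 + 30*y^3 + 21*y^2 - 9*y - 2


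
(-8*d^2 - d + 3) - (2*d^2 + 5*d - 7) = -10*d^2 - 6*d + 10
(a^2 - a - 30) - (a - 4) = a^2 - 2*a - 26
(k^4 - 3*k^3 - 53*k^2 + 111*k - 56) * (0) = 0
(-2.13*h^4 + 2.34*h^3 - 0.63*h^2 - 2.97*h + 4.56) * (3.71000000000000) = -7.9023*h^4 + 8.6814*h^3 - 2.3373*h^2 - 11.0187*h + 16.9176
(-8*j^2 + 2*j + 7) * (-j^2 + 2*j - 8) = 8*j^4 - 18*j^3 + 61*j^2 - 2*j - 56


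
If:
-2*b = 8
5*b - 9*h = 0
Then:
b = -4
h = -20/9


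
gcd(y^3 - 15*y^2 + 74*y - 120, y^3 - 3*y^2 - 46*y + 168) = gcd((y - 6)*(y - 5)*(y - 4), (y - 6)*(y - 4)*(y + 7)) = y^2 - 10*y + 24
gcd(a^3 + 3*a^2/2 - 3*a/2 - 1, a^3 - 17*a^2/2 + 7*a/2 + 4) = a^2 - a/2 - 1/2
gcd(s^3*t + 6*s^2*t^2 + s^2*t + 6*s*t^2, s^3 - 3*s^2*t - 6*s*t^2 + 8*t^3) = 1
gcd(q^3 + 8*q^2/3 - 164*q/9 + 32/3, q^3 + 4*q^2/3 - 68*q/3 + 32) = q^2 + 10*q/3 - 16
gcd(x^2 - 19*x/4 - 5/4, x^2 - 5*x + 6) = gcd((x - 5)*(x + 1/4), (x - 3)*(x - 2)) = 1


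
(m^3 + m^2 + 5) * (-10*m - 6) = -10*m^4 - 16*m^3 - 6*m^2 - 50*m - 30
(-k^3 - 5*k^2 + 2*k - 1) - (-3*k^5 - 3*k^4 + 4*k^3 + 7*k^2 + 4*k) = 3*k^5 + 3*k^4 - 5*k^3 - 12*k^2 - 2*k - 1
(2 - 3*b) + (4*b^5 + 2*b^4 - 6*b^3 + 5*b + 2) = 4*b^5 + 2*b^4 - 6*b^3 + 2*b + 4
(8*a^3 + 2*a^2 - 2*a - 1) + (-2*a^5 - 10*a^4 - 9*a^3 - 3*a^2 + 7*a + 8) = -2*a^5 - 10*a^4 - a^3 - a^2 + 5*a + 7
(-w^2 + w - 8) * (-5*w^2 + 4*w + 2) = 5*w^4 - 9*w^3 + 42*w^2 - 30*w - 16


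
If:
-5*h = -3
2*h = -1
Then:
No Solution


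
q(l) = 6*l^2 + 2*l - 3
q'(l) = 12*l + 2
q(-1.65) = 10.04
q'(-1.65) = -17.80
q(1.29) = 9.56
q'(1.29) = 17.48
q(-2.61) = 32.65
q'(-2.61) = -29.32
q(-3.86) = 78.68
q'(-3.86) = -44.32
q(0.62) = 0.55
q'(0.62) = 9.44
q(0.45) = -0.88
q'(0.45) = 7.40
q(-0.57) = -2.19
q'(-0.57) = -4.84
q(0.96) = 4.45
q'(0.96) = 13.52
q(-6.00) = 201.00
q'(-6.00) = -70.00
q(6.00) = 225.00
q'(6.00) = 74.00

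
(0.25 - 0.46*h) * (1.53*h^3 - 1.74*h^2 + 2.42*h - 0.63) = -0.7038*h^4 + 1.1829*h^3 - 1.5482*h^2 + 0.8948*h - 0.1575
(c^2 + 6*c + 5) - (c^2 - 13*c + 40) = 19*c - 35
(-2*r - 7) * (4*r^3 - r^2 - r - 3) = -8*r^4 - 26*r^3 + 9*r^2 + 13*r + 21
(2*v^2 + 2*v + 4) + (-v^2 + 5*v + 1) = v^2 + 7*v + 5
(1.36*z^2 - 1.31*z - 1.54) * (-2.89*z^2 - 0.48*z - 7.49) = -3.9304*z^4 + 3.1331*z^3 - 5.107*z^2 + 10.5511*z + 11.5346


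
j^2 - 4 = (j - 2)*(j + 2)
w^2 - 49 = (w - 7)*(w + 7)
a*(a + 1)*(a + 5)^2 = a^4 + 11*a^3 + 35*a^2 + 25*a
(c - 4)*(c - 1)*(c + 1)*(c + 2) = c^4 - 2*c^3 - 9*c^2 + 2*c + 8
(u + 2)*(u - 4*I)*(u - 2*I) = u^3 + 2*u^2 - 6*I*u^2 - 8*u - 12*I*u - 16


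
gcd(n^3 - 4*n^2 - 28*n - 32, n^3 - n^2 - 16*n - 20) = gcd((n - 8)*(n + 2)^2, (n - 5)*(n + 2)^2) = n^2 + 4*n + 4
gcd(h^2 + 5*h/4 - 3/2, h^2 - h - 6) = h + 2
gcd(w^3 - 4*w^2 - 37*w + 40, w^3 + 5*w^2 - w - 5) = w^2 + 4*w - 5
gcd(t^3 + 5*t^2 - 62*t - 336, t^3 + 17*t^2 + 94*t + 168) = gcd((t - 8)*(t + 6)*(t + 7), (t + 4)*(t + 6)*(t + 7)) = t^2 + 13*t + 42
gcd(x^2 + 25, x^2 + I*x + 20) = x + 5*I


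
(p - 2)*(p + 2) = p^2 - 4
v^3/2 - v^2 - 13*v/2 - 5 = (v/2 + 1)*(v - 5)*(v + 1)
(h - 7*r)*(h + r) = h^2 - 6*h*r - 7*r^2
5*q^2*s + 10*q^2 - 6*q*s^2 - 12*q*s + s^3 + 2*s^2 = (-5*q + s)*(-q + s)*(s + 2)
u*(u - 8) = u^2 - 8*u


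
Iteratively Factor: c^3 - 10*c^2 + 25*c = (c)*(c^2 - 10*c + 25) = c*(c - 5)*(c - 5)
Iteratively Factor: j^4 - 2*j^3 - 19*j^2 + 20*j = (j - 1)*(j^3 - j^2 - 20*j) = (j - 1)*(j + 4)*(j^2 - 5*j) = j*(j - 1)*(j + 4)*(j - 5)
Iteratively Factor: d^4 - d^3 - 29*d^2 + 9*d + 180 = (d - 5)*(d^3 + 4*d^2 - 9*d - 36) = (d - 5)*(d + 3)*(d^2 + d - 12) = (d - 5)*(d + 3)*(d + 4)*(d - 3)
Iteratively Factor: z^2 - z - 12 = (z + 3)*(z - 4)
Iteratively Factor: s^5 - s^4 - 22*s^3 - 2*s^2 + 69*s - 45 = (s + 3)*(s^4 - 4*s^3 - 10*s^2 + 28*s - 15) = (s - 5)*(s + 3)*(s^3 + s^2 - 5*s + 3) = (s - 5)*(s - 1)*(s + 3)*(s^2 + 2*s - 3) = (s - 5)*(s - 1)*(s + 3)^2*(s - 1)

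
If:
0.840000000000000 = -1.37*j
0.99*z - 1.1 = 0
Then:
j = -0.61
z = 1.11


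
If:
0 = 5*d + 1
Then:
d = -1/5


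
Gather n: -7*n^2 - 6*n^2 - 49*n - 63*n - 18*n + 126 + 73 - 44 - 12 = -13*n^2 - 130*n + 143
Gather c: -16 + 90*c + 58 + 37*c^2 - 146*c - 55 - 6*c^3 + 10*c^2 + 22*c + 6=-6*c^3 + 47*c^2 - 34*c - 7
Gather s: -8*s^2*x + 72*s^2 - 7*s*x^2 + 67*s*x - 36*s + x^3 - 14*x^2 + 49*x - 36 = s^2*(72 - 8*x) + s*(-7*x^2 + 67*x - 36) + x^3 - 14*x^2 + 49*x - 36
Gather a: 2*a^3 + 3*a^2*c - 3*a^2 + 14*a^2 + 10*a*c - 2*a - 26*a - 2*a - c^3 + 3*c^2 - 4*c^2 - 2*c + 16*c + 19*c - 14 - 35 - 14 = 2*a^3 + a^2*(3*c + 11) + a*(10*c - 30) - c^3 - c^2 + 33*c - 63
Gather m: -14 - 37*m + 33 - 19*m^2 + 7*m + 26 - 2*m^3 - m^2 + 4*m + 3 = -2*m^3 - 20*m^2 - 26*m + 48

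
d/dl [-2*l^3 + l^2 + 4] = 2*l*(1 - 3*l)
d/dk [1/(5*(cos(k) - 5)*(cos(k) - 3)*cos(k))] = (3*sin(k) + 15*sin(k)/cos(k)^2 - 16*tan(k))/(5*(cos(k) - 5)^2*(cos(k) - 3)^2)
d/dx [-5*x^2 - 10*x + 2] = -10*x - 10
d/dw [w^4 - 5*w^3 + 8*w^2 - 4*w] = 4*w^3 - 15*w^2 + 16*w - 4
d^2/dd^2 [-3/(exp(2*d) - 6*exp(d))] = 6*((exp(d) - 6)*(2*exp(d) - 3) - 4*(exp(d) - 3)^2)*exp(-d)/(exp(d) - 6)^3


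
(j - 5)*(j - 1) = j^2 - 6*j + 5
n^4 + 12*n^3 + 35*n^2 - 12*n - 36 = (n - 1)*(n + 1)*(n + 6)^2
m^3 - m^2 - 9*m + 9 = (m - 3)*(m - 1)*(m + 3)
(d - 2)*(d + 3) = d^2 + d - 6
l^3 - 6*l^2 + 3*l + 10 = (l - 5)*(l - 2)*(l + 1)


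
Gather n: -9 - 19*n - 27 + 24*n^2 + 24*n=24*n^2 + 5*n - 36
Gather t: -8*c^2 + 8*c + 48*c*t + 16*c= -8*c^2 + 48*c*t + 24*c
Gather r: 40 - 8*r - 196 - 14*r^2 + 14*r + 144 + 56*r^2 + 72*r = 42*r^2 + 78*r - 12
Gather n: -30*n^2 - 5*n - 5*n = -30*n^2 - 10*n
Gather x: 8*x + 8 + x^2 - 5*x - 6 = x^2 + 3*x + 2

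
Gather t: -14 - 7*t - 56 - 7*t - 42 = -14*t - 112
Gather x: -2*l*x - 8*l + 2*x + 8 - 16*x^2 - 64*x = -8*l - 16*x^2 + x*(-2*l - 62) + 8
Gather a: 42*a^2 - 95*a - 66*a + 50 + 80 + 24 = 42*a^2 - 161*a + 154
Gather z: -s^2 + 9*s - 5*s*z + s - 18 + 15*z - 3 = -s^2 + 10*s + z*(15 - 5*s) - 21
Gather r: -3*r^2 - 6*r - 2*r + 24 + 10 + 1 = -3*r^2 - 8*r + 35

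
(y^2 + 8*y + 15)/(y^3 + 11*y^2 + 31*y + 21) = (y + 5)/(y^2 + 8*y + 7)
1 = 1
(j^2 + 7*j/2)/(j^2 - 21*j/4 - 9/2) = 2*j*(2*j + 7)/(4*j^2 - 21*j - 18)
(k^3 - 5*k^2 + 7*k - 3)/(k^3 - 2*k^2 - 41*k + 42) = (k^2 - 4*k + 3)/(k^2 - k - 42)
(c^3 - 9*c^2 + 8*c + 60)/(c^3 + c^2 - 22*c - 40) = (c - 6)/(c + 4)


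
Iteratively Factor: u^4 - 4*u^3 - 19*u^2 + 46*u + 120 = (u - 4)*(u^3 - 19*u - 30) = (u - 4)*(u + 3)*(u^2 - 3*u - 10) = (u - 4)*(u + 2)*(u + 3)*(u - 5)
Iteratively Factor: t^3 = (t)*(t^2) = t^2*(t)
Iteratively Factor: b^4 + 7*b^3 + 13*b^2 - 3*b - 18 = (b + 2)*(b^3 + 5*b^2 + 3*b - 9) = (b - 1)*(b + 2)*(b^2 + 6*b + 9) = (b - 1)*(b + 2)*(b + 3)*(b + 3)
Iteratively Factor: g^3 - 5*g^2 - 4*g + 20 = (g - 2)*(g^2 - 3*g - 10) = (g - 5)*(g - 2)*(g + 2)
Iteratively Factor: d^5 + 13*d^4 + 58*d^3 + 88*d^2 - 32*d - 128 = (d + 4)*(d^4 + 9*d^3 + 22*d^2 - 32) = (d + 4)^2*(d^3 + 5*d^2 + 2*d - 8) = (d + 4)^3*(d^2 + d - 2) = (d - 1)*(d + 4)^3*(d + 2)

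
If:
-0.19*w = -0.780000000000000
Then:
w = 4.11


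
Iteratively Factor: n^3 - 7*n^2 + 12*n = (n - 4)*(n^2 - 3*n) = n*(n - 4)*(n - 3)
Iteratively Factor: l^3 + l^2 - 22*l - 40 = (l + 2)*(l^2 - l - 20) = (l + 2)*(l + 4)*(l - 5)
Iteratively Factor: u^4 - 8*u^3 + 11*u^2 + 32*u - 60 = (u + 2)*(u^3 - 10*u^2 + 31*u - 30) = (u - 2)*(u + 2)*(u^2 - 8*u + 15) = (u - 3)*(u - 2)*(u + 2)*(u - 5)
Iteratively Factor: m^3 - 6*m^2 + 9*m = (m - 3)*(m^2 - 3*m) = m*(m - 3)*(m - 3)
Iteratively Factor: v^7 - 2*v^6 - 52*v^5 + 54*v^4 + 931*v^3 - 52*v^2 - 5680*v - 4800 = (v - 5)*(v^6 + 3*v^5 - 37*v^4 - 131*v^3 + 276*v^2 + 1328*v + 960) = (v - 5)^2*(v^5 + 8*v^4 + 3*v^3 - 116*v^2 - 304*v - 192) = (v - 5)^2*(v + 4)*(v^4 + 4*v^3 - 13*v^2 - 64*v - 48) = (v - 5)^2*(v + 1)*(v + 4)*(v^3 + 3*v^2 - 16*v - 48) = (v - 5)^2*(v + 1)*(v + 3)*(v + 4)*(v^2 - 16) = (v - 5)^2*(v - 4)*(v + 1)*(v + 3)*(v + 4)*(v + 4)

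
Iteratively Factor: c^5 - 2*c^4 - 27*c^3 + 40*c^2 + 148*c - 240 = (c + 3)*(c^4 - 5*c^3 - 12*c^2 + 76*c - 80) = (c - 5)*(c + 3)*(c^3 - 12*c + 16) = (c - 5)*(c + 3)*(c + 4)*(c^2 - 4*c + 4) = (c - 5)*(c - 2)*(c + 3)*(c + 4)*(c - 2)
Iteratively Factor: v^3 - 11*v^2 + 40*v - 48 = (v - 3)*(v^2 - 8*v + 16) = (v - 4)*(v - 3)*(v - 4)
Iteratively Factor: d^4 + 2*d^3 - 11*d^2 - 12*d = (d)*(d^3 + 2*d^2 - 11*d - 12) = d*(d - 3)*(d^2 + 5*d + 4) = d*(d - 3)*(d + 4)*(d + 1)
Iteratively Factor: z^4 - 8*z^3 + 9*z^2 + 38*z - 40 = (z + 2)*(z^3 - 10*z^2 + 29*z - 20) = (z - 1)*(z + 2)*(z^2 - 9*z + 20) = (z - 4)*(z - 1)*(z + 2)*(z - 5)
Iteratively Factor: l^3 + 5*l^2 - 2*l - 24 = (l + 3)*(l^2 + 2*l - 8) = (l - 2)*(l + 3)*(l + 4)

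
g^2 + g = g*(g + 1)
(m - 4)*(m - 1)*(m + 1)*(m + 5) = m^4 + m^3 - 21*m^2 - m + 20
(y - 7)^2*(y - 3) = y^3 - 17*y^2 + 91*y - 147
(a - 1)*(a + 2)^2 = a^3 + 3*a^2 - 4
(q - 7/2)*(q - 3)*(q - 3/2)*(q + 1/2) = q^4 - 15*q^3/2 + 65*q^2/4 - 45*q/8 - 63/8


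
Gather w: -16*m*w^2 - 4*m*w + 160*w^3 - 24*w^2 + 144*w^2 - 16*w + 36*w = 160*w^3 + w^2*(120 - 16*m) + w*(20 - 4*m)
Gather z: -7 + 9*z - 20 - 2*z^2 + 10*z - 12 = -2*z^2 + 19*z - 39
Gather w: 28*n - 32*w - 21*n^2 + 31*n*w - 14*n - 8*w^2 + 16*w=-21*n^2 + 14*n - 8*w^2 + w*(31*n - 16)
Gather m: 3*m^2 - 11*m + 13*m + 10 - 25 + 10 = 3*m^2 + 2*m - 5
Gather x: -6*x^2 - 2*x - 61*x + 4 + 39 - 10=-6*x^2 - 63*x + 33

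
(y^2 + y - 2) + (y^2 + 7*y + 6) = 2*y^2 + 8*y + 4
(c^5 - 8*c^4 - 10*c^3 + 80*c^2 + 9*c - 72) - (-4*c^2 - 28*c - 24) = c^5 - 8*c^4 - 10*c^3 + 84*c^2 + 37*c - 48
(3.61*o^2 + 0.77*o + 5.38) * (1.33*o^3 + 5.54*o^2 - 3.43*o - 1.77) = 4.8013*o^5 + 21.0235*o^4 - 0.9611*o^3 + 20.7744*o^2 - 19.8163*o - 9.5226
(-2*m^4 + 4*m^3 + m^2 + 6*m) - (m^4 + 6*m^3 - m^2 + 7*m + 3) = -3*m^4 - 2*m^3 + 2*m^2 - m - 3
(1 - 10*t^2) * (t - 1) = -10*t^3 + 10*t^2 + t - 1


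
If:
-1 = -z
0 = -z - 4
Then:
No Solution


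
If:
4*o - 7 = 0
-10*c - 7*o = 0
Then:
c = -49/40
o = 7/4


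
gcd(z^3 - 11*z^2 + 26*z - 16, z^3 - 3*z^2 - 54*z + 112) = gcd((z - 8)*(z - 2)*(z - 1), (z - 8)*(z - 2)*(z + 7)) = z^2 - 10*z + 16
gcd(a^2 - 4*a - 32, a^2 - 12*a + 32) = a - 8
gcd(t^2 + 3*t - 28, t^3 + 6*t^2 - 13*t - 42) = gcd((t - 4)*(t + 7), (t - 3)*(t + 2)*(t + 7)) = t + 7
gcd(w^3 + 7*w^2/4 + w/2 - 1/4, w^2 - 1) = w + 1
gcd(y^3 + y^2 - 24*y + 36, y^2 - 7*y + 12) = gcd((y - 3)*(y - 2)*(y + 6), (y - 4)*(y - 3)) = y - 3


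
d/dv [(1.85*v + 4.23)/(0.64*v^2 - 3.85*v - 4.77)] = (-1.184*v^2 - 5.4144*v + 7.461)/(0.4096*v^4 - 4.928*v^3 + 8.7169*v^2 + 36.729*v + 22.7529)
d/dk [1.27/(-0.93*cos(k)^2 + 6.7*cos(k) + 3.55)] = (8.509 - 2.3622*cos(k))*sin(k)/(-0.93*cos(k)^2 + 6.7*cos(k) + 3.55)^2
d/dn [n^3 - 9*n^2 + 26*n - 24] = 3*n^2 - 18*n + 26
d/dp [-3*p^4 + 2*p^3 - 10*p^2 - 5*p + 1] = -12*p^3 + 6*p^2 - 20*p - 5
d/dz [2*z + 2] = 2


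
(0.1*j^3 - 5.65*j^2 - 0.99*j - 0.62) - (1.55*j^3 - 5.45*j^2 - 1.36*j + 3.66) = -1.45*j^3 - 0.2*j^2 + 0.37*j - 4.28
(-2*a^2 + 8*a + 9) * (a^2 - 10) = -2*a^4 + 8*a^3 + 29*a^2 - 80*a - 90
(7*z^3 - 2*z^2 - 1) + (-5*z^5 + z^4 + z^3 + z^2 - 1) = -5*z^5 + z^4 + 8*z^3 - z^2 - 2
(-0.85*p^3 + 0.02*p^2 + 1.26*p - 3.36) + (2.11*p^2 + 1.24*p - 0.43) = -0.85*p^3 + 2.13*p^2 + 2.5*p - 3.79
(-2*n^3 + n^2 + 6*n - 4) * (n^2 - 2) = -2*n^5 + n^4 + 10*n^3 - 6*n^2 - 12*n + 8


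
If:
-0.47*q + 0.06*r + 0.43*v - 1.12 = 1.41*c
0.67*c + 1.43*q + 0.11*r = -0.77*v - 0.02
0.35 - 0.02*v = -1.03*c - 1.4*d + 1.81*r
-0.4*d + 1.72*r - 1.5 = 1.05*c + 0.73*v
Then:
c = 0.656898786645177*v - 0.886781714895701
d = 0.855329129215299*v + 1.18687282479213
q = 0.354825228502767 - 0.925035149322204*v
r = 1.02434614980439*v + 0.606760656556026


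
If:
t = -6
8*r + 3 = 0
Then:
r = -3/8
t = -6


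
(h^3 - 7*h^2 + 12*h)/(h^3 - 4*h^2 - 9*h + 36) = h/(h + 3)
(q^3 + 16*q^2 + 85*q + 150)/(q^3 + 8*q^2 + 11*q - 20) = (q^2 + 11*q + 30)/(q^2 + 3*q - 4)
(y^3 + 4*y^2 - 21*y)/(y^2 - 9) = y*(y + 7)/(y + 3)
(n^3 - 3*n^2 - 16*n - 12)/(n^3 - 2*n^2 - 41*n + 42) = (n^3 - 3*n^2 - 16*n - 12)/(n^3 - 2*n^2 - 41*n + 42)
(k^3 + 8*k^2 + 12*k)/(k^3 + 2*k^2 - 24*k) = (k + 2)/(k - 4)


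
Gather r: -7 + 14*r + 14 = 14*r + 7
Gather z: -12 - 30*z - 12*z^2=-12*z^2 - 30*z - 12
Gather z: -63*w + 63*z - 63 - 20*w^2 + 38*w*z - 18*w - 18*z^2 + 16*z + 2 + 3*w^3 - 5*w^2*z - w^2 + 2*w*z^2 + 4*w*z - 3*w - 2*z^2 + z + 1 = 3*w^3 - 21*w^2 - 84*w + z^2*(2*w - 20) + z*(-5*w^2 + 42*w + 80) - 60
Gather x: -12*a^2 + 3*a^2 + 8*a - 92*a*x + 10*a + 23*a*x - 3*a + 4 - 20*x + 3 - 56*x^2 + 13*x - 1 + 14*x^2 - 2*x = -9*a^2 + 15*a - 42*x^2 + x*(-69*a - 9) + 6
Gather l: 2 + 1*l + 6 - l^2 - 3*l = -l^2 - 2*l + 8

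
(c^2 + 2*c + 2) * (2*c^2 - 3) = 2*c^4 + 4*c^3 + c^2 - 6*c - 6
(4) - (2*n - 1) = 5 - 2*n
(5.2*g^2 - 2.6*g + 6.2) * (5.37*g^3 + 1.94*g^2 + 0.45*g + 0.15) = 27.924*g^5 - 3.874*g^4 + 30.59*g^3 + 11.638*g^2 + 2.4*g + 0.93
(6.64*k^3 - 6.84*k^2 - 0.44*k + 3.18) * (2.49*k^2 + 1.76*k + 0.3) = 16.5336*k^5 - 5.3452*k^4 - 11.142*k^3 + 5.0918*k^2 + 5.4648*k + 0.954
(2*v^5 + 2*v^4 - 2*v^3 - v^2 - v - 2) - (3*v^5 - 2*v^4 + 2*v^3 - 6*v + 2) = -v^5 + 4*v^4 - 4*v^3 - v^2 + 5*v - 4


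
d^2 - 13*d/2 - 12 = (d - 8)*(d + 3/2)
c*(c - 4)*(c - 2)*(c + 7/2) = c^4 - 5*c^3/2 - 13*c^2 + 28*c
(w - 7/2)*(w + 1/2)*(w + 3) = w^3 - 43*w/4 - 21/4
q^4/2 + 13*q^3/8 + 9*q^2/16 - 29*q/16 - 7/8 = (q/2 + 1/4)*(q - 1)*(q + 7/4)*(q + 2)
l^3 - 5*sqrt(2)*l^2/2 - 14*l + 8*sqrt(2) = (l - 4*sqrt(2))*(l - sqrt(2)/2)*(l + 2*sqrt(2))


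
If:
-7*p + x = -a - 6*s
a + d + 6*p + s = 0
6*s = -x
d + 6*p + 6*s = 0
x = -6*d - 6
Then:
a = 35/79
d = -72/79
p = 5/79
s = 7/79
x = -42/79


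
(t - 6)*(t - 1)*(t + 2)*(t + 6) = t^4 + t^3 - 38*t^2 - 36*t + 72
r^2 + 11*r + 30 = (r + 5)*(r + 6)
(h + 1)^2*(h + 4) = h^3 + 6*h^2 + 9*h + 4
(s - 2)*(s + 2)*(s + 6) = s^3 + 6*s^2 - 4*s - 24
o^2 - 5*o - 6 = (o - 6)*(o + 1)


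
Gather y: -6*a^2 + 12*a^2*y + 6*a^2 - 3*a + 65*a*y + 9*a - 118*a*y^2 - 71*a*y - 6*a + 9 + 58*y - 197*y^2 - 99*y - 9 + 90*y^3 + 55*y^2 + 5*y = 90*y^3 + y^2*(-118*a - 142) + y*(12*a^2 - 6*a - 36)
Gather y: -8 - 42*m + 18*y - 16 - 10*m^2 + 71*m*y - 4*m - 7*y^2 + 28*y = -10*m^2 - 46*m - 7*y^2 + y*(71*m + 46) - 24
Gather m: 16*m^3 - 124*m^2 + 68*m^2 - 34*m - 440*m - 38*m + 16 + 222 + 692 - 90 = 16*m^3 - 56*m^2 - 512*m + 840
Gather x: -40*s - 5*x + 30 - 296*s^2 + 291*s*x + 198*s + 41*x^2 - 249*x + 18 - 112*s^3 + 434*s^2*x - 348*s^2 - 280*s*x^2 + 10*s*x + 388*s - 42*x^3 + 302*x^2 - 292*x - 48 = -112*s^3 - 644*s^2 + 546*s - 42*x^3 + x^2*(343 - 280*s) + x*(434*s^2 + 301*s - 546)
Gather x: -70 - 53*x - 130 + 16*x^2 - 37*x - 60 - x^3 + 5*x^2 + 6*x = -x^3 + 21*x^2 - 84*x - 260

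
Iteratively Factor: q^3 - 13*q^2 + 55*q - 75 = (q - 5)*(q^2 - 8*q + 15) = (q - 5)^2*(q - 3)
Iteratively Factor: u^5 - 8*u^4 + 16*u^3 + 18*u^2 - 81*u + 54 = (u - 3)*(u^4 - 5*u^3 + u^2 + 21*u - 18) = (u - 3)*(u - 1)*(u^3 - 4*u^2 - 3*u + 18) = (u - 3)^2*(u - 1)*(u^2 - u - 6) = (u - 3)^3*(u - 1)*(u + 2)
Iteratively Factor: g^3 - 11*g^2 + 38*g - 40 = (g - 5)*(g^2 - 6*g + 8) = (g - 5)*(g - 2)*(g - 4)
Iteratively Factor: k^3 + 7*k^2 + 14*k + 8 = (k + 4)*(k^2 + 3*k + 2) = (k + 1)*(k + 4)*(k + 2)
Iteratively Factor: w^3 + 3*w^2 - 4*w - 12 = (w - 2)*(w^2 + 5*w + 6) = (w - 2)*(w + 2)*(w + 3)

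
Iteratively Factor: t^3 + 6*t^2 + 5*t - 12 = (t - 1)*(t^2 + 7*t + 12) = (t - 1)*(t + 4)*(t + 3)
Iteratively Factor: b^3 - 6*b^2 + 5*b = (b - 5)*(b^2 - b) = (b - 5)*(b - 1)*(b)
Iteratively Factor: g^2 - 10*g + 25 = (g - 5)*(g - 5)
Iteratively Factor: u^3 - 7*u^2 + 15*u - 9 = (u - 3)*(u^2 - 4*u + 3) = (u - 3)*(u - 1)*(u - 3)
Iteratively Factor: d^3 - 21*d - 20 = (d + 4)*(d^2 - 4*d - 5) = (d + 1)*(d + 4)*(d - 5)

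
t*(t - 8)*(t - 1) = t^3 - 9*t^2 + 8*t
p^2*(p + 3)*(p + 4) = p^4 + 7*p^3 + 12*p^2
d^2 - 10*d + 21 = (d - 7)*(d - 3)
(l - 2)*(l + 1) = l^2 - l - 2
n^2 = n^2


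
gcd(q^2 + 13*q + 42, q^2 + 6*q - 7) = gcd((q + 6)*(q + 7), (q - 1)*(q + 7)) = q + 7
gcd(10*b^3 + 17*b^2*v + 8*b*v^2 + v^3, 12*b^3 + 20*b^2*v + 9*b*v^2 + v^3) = 2*b^2 + 3*b*v + v^2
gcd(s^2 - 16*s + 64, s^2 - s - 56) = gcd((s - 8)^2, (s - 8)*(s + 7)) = s - 8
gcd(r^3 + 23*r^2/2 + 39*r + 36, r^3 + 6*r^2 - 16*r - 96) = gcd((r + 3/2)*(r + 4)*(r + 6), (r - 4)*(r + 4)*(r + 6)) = r^2 + 10*r + 24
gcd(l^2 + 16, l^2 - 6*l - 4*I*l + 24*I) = l - 4*I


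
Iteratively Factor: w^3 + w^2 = (w)*(w^2 + w) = w^2*(w + 1)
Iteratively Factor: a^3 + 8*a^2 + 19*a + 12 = (a + 3)*(a^2 + 5*a + 4) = (a + 1)*(a + 3)*(a + 4)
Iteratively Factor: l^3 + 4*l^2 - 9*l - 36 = (l + 4)*(l^2 - 9) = (l + 3)*(l + 4)*(l - 3)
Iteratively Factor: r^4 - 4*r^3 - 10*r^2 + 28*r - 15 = (r - 1)*(r^3 - 3*r^2 - 13*r + 15) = (r - 1)^2*(r^2 - 2*r - 15) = (r - 5)*(r - 1)^2*(r + 3)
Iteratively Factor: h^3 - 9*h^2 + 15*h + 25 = (h + 1)*(h^2 - 10*h + 25) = (h - 5)*(h + 1)*(h - 5)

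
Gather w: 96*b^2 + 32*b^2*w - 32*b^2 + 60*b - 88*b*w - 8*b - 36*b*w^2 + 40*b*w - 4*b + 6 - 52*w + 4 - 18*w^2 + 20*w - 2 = 64*b^2 + 48*b + w^2*(-36*b - 18) + w*(32*b^2 - 48*b - 32) + 8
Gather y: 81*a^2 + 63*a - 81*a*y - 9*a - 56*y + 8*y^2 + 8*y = 81*a^2 + 54*a + 8*y^2 + y*(-81*a - 48)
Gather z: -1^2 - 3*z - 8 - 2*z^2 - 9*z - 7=-2*z^2 - 12*z - 16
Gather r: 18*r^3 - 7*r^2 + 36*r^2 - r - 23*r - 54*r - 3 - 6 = 18*r^3 + 29*r^2 - 78*r - 9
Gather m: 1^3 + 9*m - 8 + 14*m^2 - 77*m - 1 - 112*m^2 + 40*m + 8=-98*m^2 - 28*m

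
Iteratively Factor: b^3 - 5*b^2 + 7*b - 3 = (b - 1)*(b^2 - 4*b + 3) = (b - 1)^2*(b - 3)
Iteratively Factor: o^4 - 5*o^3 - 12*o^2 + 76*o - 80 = (o - 5)*(o^3 - 12*o + 16) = (o - 5)*(o + 4)*(o^2 - 4*o + 4) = (o - 5)*(o - 2)*(o + 4)*(o - 2)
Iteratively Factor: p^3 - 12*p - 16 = (p + 2)*(p^2 - 2*p - 8) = (p - 4)*(p + 2)*(p + 2)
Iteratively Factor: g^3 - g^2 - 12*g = (g - 4)*(g^2 + 3*g) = g*(g - 4)*(g + 3)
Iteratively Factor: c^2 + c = (c + 1)*(c)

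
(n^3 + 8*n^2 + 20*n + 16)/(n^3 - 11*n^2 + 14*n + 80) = (n^2 + 6*n + 8)/(n^2 - 13*n + 40)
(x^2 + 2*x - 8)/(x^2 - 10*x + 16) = (x + 4)/(x - 8)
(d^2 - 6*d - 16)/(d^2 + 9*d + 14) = (d - 8)/(d + 7)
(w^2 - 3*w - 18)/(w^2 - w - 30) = (w + 3)/(w + 5)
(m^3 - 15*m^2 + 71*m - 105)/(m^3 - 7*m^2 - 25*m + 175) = (m - 3)/(m + 5)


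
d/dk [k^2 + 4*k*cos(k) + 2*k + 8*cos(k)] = -4*k*sin(k) + 2*k - 8*sin(k) + 4*cos(k) + 2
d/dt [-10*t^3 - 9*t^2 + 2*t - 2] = -30*t^2 - 18*t + 2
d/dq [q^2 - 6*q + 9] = 2*q - 6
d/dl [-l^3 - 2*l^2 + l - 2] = -3*l^2 - 4*l + 1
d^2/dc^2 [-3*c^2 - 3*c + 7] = -6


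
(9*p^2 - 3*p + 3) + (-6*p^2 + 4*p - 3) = 3*p^2 + p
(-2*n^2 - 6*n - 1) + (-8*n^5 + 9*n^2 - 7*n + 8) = -8*n^5 + 7*n^2 - 13*n + 7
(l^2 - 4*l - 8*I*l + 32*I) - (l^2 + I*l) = -4*l - 9*I*l + 32*I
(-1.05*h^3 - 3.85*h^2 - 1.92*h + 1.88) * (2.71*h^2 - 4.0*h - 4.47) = -2.8455*h^5 - 6.2335*h^4 + 14.8903*h^3 + 29.9843*h^2 + 1.0624*h - 8.4036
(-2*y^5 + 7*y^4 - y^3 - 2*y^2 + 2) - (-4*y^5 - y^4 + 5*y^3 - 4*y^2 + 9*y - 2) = 2*y^5 + 8*y^4 - 6*y^3 + 2*y^2 - 9*y + 4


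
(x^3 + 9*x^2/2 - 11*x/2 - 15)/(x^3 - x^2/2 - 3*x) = (x + 5)/x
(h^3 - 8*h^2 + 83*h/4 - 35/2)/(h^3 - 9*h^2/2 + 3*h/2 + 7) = (h - 5/2)/(h + 1)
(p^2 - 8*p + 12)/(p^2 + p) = (p^2 - 8*p + 12)/(p*(p + 1))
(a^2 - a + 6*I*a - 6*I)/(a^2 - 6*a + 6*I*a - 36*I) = (a - 1)/(a - 6)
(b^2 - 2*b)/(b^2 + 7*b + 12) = b*(b - 2)/(b^2 + 7*b + 12)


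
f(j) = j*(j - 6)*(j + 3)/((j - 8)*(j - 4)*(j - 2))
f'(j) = j*(j - 6)/((j - 8)*(j - 4)*(j - 2)) - j*(j - 6)*(j + 3)/((j - 8)*(j - 4)*(j - 2)^2) - j*(j - 6)*(j + 3)/((j - 8)*(j - 4)^2*(j - 2)) + j*(j + 3)/((j - 8)*(j - 4)*(j - 2)) - j*(j - 6)*(j + 3)/((j - 8)^2*(j - 4)*(j - 2)) + (j - 6)*(j + 3)/((j - 8)*(j - 4)*(j - 2))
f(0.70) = 0.44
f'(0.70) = 1.19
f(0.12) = 0.04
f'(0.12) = 0.36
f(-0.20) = -0.05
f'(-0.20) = 0.18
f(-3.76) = 0.05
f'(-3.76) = -0.07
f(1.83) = 16.19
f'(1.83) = 113.66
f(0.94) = 0.82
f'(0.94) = 2.07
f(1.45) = 3.20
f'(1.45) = 9.77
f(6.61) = -2.32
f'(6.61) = -4.67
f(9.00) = 9.26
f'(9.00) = -7.55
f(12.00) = 3.38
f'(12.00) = -0.53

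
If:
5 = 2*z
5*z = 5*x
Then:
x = 5/2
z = 5/2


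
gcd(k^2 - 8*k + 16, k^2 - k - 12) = k - 4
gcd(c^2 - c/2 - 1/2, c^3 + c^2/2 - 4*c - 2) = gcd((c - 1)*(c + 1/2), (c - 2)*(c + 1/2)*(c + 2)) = c + 1/2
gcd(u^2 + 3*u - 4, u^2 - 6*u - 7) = 1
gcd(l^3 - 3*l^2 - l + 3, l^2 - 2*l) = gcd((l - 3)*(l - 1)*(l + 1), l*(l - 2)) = 1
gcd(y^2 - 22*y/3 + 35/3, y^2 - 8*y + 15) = y - 5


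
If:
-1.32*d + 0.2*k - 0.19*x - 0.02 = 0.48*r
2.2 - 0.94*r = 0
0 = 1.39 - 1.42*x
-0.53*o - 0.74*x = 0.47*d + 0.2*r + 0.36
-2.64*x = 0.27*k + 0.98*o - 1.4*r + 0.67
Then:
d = 1.20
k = 14.59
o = -4.00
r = 2.34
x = 0.98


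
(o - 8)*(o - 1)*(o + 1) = o^3 - 8*o^2 - o + 8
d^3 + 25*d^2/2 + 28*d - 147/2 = (d - 3/2)*(d + 7)^2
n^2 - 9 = (n - 3)*(n + 3)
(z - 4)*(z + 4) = z^2 - 16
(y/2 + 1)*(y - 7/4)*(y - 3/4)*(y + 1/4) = y^4/2 - y^3/8 - 61*y^2/32 + 109*y/128 + 21/64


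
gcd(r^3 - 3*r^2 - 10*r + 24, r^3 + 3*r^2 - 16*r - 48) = r^2 - r - 12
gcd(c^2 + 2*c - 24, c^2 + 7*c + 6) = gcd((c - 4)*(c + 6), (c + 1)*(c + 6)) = c + 6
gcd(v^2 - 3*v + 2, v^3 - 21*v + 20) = v - 1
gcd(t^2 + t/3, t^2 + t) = t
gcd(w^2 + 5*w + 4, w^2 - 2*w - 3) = w + 1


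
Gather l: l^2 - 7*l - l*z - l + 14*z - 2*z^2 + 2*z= l^2 + l*(-z - 8) - 2*z^2 + 16*z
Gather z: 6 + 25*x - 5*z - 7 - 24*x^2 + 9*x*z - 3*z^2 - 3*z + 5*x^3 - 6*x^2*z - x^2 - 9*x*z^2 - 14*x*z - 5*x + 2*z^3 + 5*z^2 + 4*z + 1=5*x^3 - 25*x^2 + 20*x + 2*z^3 + z^2*(2 - 9*x) + z*(-6*x^2 - 5*x - 4)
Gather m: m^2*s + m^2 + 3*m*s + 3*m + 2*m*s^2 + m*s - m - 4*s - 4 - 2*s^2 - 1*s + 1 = m^2*(s + 1) + m*(2*s^2 + 4*s + 2) - 2*s^2 - 5*s - 3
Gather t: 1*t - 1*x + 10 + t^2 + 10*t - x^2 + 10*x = t^2 + 11*t - x^2 + 9*x + 10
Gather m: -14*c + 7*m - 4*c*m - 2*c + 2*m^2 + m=-16*c + 2*m^2 + m*(8 - 4*c)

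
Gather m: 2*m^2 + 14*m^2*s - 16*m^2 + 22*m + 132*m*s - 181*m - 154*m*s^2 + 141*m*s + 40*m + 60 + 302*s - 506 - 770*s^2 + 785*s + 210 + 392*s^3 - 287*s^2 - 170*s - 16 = m^2*(14*s - 14) + m*(-154*s^2 + 273*s - 119) + 392*s^3 - 1057*s^2 + 917*s - 252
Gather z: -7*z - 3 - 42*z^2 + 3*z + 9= -42*z^2 - 4*z + 6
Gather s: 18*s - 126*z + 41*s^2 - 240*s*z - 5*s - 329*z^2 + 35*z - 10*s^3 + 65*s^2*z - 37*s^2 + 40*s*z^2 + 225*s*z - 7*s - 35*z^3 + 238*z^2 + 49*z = -10*s^3 + s^2*(65*z + 4) + s*(40*z^2 - 15*z + 6) - 35*z^3 - 91*z^2 - 42*z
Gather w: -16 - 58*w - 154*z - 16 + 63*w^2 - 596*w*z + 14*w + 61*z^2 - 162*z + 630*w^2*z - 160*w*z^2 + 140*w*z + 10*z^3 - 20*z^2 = w^2*(630*z + 63) + w*(-160*z^2 - 456*z - 44) + 10*z^3 + 41*z^2 - 316*z - 32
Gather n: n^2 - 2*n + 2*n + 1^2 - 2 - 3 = n^2 - 4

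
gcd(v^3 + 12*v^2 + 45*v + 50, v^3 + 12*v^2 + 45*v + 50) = v^3 + 12*v^2 + 45*v + 50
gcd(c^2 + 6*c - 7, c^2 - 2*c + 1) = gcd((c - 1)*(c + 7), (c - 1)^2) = c - 1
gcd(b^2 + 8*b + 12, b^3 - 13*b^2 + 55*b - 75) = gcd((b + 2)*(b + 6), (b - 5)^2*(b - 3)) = 1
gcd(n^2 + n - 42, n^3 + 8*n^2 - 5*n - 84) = n + 7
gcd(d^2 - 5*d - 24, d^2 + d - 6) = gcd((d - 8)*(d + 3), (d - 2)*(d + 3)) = d + 3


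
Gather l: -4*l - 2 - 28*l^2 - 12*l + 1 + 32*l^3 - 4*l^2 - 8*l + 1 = 32*l^3 - 32*l^2 - 24*l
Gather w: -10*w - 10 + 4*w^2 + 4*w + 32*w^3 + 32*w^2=32*w^3 + 36*w^2 - 6*w - 10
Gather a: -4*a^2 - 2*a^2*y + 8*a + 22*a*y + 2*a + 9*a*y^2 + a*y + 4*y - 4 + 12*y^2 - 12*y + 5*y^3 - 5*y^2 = a^2*(-2*y - 4) + a*(9*y^2 + 23*y + 10) + 5*y^3 + 7*y^2 - 8*y - 4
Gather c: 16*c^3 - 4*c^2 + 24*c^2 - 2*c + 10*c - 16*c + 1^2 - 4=16*c^3 + 20*c^2 - 8*c - 3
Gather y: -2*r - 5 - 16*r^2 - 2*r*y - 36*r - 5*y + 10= -16*r^2 - 38*r + y*(-2*r - 5) + 5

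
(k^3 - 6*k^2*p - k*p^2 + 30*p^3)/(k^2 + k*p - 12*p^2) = (k^2 - 3*k*p - 10*p^2)/(k + 4*p)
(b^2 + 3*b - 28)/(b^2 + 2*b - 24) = (b + 7)/(b + 6)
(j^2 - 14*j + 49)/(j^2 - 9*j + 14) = (j - 7)/(j - 2)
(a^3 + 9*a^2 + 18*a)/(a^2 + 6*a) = a + 3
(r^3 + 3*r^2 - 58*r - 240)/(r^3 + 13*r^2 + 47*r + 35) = (r^2 - 2*r - 48)/(r^2 + 8*r + 7)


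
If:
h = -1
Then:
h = -1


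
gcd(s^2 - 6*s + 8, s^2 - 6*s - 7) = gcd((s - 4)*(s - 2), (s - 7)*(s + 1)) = 1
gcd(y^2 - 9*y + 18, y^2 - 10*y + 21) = y - 3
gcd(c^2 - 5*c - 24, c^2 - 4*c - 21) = c + 3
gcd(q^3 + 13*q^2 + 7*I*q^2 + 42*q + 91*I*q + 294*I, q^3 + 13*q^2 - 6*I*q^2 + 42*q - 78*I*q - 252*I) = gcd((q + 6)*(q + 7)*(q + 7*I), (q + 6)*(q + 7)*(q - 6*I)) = q^2 + 13*q + 42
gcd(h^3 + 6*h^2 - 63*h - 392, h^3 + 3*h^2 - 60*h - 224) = h^2 - h - 56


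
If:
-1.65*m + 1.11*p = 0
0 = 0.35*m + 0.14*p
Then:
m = 0.00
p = 0.00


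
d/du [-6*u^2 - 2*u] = -12*u - 2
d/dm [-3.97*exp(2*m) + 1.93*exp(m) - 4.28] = (1.93 - 7.94*exp(m))*exp(m)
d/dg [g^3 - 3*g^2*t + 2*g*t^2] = 3*g^2 - 6*g*t + 2*t^2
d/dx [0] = 0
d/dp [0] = 0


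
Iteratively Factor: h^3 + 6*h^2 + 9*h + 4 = (h + 4)*(h^2 + 2*h + 1) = (h + 1)*(h + 4)*(h + 1)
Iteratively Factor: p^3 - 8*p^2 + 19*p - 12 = (p - 1)*(p^2 - 7*p + 12) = (p - 3)*(p - 1)*(p - 4)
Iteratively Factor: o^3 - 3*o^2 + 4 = (o - 2)*(o^2 - o - 2) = (o - 2)^2*(o + 1)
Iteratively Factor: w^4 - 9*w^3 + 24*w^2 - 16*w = (w - 4)*(w^3 - 5*w^2 + 4*w) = w*(w - 4)*(w^2 - 5*w + 4) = w*(w - 4)*(w - 1)*(w - 4)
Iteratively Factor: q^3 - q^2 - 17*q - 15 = (q - 5)*(q^2 + 4*q + 3) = (q - 5)*(q + 1)*(q + 3)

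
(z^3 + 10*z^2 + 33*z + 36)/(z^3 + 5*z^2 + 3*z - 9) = (z + 4)/(z - 1)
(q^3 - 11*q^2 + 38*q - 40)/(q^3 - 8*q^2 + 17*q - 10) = (q - 4)/(q - 1)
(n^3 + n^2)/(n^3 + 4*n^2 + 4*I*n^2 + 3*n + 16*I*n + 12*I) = n^2/(n^2 + n*(3 + 4*I) + 12*I)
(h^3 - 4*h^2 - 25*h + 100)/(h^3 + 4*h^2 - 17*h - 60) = (h - 5)/(h + 3)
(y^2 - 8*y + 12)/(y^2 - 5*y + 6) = (y - 6)/(y - 3)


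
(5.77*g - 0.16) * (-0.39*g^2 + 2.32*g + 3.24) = -2.2503*g^3 + 13.4488*g^2 + 18.3236*g - 0.5184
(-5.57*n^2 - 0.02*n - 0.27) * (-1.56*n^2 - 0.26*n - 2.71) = 8.6892*n^4 + 1.4794*n^3 + 15.5211*n^2 + 0.1244*n + 0.7317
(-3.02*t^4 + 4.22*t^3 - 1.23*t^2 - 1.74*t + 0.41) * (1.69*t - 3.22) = -5.1038*t^5 + 16.8562*t^4 - 15.6671*t^3 + 1.02*t^2 + 6.2957*t - 1.3202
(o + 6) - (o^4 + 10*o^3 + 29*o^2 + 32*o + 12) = -o^4 - 10*o^3 - 29*o^2 - 31*o - 6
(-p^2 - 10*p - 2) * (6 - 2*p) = 2*p^3 + 14*p^2 - 56*p - 12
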